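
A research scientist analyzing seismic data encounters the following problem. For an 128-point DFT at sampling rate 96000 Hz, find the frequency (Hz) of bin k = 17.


Frequency of DFT bin k:
f_k = k * fs / N
    = 17 * 96000 / 128
    = 1632000 / 128
    = 12750.0 Hz

12750.0 Hz


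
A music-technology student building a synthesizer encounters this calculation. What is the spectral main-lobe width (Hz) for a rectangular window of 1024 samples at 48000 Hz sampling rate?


Main lobe width for a rectangular window:
Width = 2 * fs / N
      = 2 * 48000 / 1024
      = 96000 / 1024
      = 93.75 Hz

93.75 Hz


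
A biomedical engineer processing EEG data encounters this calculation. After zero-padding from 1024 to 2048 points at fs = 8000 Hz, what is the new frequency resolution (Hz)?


Frequency resolution after zero-padding:
N_padded = 1024 * 2 = 2048
df = fs / N_padded
   = 8000 / 2048
   = 3.9062 Hz

3.9062 Hz


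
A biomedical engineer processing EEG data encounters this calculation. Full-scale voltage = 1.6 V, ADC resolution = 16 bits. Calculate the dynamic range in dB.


Dynamic range from full-scale to LSB:
V_min = V_max / 2^bits = 1.6 / 2^16
DR = 20 * log10(V_max / V_min)
   = 20 * log10(2^16)
   = 20 * 16 * log10(2)
   = 96.33 dB

96.33 dB


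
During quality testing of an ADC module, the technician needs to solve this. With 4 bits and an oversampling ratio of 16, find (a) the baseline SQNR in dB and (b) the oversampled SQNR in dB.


Step 1 — baseline SQNR at Nyquist:
SQNR_base = 6.02*N + 1.76
          = 6.02*4 + 1.76
          = 25.84 dB

Step 2 — oversampling processing gain:
G = 10*log10(OSR) = 10*log10(16) = 12.04 dB

Step 3 — total:
SQNR_total = 25.84 + 12.04 = 37.88 dB

Base SQNR = 25.84 dB; oversampled SQNR = 37.88 dB


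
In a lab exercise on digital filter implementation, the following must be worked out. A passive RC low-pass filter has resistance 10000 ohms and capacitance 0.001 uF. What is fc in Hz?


Cutoff frequency of a first-order RC filter:
fc = 1 / (2 * pi * R * C)
C = 0.001 uF = 1e-09 F
fc = 1 / (2 * pi * 10000 * 1e-09)
   = 1 / 6.2831853071796e-05
   = 15915.494309 Hz

15915.494309 Hz


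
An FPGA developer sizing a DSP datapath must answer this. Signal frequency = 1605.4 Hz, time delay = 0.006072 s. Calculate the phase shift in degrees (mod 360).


Phase shift from frequency and time delay:
phi = 360 * f * t_delay
    = 360 * 1605.4 * 0.006072
    = 3509.28 degrees
    mod 360 = 269.28 degrees

269.28 degrees


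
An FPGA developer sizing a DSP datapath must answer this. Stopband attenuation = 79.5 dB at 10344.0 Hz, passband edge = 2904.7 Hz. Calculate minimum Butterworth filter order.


Butterworth filter order formula:
n = log10(10^(A/10) - 1) / (2 * log10(f_stop/f_pass))
10^(79.5/10) - 1 = 89125092.8134
f_stop/f_pass = 10344.0 / 2904.7 = 3.5611
n = 7.2065 -> ceil = 8

8


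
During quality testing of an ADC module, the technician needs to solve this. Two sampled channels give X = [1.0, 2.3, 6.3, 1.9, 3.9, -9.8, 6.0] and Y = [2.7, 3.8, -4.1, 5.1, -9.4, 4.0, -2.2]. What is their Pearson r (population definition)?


Pearson correlation coefficient (population):
r = cov(X,Y) / (std(X) * std(Y))
Mean X = 1.6571, Mean Y = -0.0143
Cov(X,Y) = -13.370612
Std(X) = 5.037249, Std(Y) = 4.98209
r = -0.5328

-0.5328


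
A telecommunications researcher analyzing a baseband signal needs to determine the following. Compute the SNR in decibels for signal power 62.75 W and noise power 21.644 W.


SNR in decibels:
SNR = 10 * log10(Ps / Pn)
    = 10 * log10(62.75 / 21.644)
    = 10 * log10(2.8992)
    = 10 * 0.4623
    = 4.62 dB

4.62 dB


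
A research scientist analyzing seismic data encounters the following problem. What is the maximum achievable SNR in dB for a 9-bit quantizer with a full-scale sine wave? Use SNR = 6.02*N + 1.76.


Theoretical SNR for a full-scale sinusoid:
SNR = 6.02 * N + 1.76
    = 6.02 * 9 + 1.76
    = 54.18 + 1.76
    = 55.94 dB

55.94 dB


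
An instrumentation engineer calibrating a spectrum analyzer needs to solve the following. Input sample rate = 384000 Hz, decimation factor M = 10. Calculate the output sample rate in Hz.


Decimation reduces the sample rate:
fs_out = fs_in / M
       = 384000 / 10
       = 38400.0 Hz

38400.0 Hz


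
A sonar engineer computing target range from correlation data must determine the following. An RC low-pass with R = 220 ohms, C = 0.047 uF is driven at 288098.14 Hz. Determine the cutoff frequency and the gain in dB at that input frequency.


Step 1 — cutoff frequency:
fc = 1 / (2*pi*R*C)
C = 0.047 uF = 4.7e-08 F
fc = 1 / (2*pi*220*4.7e-08)
   = 15392.161 Hz

Step 2 — magnitude at f = 288098.14 Hz:
|H(f)| = 1 / sqrt(1 + (f/fc)^2)
f/fc = 288098.14 / 15392.161 = 18.717199
|H| = 1 / sqrt(1 + 350.333538) = 0.0533507
|H|_dB = 20*log10(0.0533507) = -25.46 dB

fc = 15392.161 Hz; |H(288098.14 Hz)| = -25.46 dB


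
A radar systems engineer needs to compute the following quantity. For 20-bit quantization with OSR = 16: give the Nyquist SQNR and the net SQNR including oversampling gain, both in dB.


Step 1 — baseline SQNR at Nyquist:
SQNR_base = 6.02*N + 1.76
          = 6.02*20 + 1.76
          = 122.16 dB

Step 2 — oversampling processing gain:
G = 10*log10(OSR) = 10*log10(16) = 12.04 dB

Step 3 — total:
SQNR_total = 122.16 + 12.04 = 134.2 dB

Base SQNR = 122.16 dB; oversampled SQNR = 134.2 dB


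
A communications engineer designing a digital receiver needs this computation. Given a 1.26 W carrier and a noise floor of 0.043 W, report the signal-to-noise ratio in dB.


SNR in decibels:
SNR = 10 * log10(Ps / Pn)
    = 10 * log10(1.26 / 0.043)
    = 10 * log10(29.3023)
    = 10 * 1.4669
    = 14.67 dB

14.67 dB


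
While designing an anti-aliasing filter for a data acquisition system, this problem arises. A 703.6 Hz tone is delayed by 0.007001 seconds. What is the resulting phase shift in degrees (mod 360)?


Phase shift from frequency and time delay:
phi = 360 * f * t_delay
    = 360 * 703.6 * 0.007001
    = 1773.33 degrees
    mod 360 = 333.33 degrees

333.33 degrees


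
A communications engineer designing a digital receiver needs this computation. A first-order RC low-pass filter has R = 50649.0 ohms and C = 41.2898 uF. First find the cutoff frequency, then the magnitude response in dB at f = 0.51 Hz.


Step 1 — cutoff frequency:
fc = 1 / (2*pi*R*C)
C = 41.2898 uF = 4.12898e-05 F
fc = 1 / (2*pi*50649.0*4.12898e-05)
   = 0.0761038 Hz

Step 2 — magnitude at f = 0.51 Hz:
|H(f)| = 1 / sqrt(1 + (f/fc)^2)
f/fc = 0.51 / 0.0761038 = 6.701374
|H| = 1 / sqrt(1 + 44.908413) = 0.147589
|H|_dB = 20*log10(0.147589) = -16.62 dB

fc = 0.0761038 Hz; |H(0.51 Hz)| = -16.62 dB


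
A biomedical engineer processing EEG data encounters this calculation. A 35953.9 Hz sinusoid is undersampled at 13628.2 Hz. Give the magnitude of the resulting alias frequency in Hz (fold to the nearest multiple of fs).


Compute the nearest integer multiple of fs to the signal:
n = round(35953.9 / 13628.2) = 3
f_alias = |35953.9 - 3 * 13628.2|
        = |35953.9 - 40884.6|
        = 4930.7 Hz

4930.7


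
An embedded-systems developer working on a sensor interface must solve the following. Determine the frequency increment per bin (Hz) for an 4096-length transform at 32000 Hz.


DFT frequency resolution:
df = fs / N
   = 32000 / 4096
   = 7.8125 Hz

7.8125 Hz


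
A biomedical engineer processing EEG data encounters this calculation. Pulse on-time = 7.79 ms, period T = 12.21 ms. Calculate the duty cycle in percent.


Duty cycle as a percentage:
DC = (t_on / T) * 100
   = (7.79 / 12.21) * 100
   = 0.638002 * 100
   = 63.8 %

63.8 %


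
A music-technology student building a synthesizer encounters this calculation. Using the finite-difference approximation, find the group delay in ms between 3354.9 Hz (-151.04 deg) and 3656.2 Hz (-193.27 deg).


Group delay from phase difference:
tau = -d(phi)/d(omega)
d(phi) = -42.23 deg = -0.737053 rad
d(omega) = 2*pi*(3656.2 - 3354.9) = 1893.1237 rad/s
tau = -(-0.737053) / 1893.1237
    = 0.3893 ms

0.3893 ms


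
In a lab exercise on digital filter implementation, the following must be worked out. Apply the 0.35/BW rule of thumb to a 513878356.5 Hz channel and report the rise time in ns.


Rise time from bandwidth relationship:
tr = 0.35 / BW
   = 0.35 / 513878356.5
   = 6.810950404e-10 s
   = 0.6811 ns

0.6811 ns


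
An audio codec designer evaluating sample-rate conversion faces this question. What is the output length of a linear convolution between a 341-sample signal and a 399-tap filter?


Linear convolution output length:
L = N + M - 1
  = 341 + 399 - 1
  = 739 samples

739


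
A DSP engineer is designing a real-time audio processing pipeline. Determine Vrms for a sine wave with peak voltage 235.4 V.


RMS voltage for a sinusoidal waveform:
V_rms = V_peak / sqrt(2)
      = 235.4 / 1.414214
      = 166.453 V

166.453 V


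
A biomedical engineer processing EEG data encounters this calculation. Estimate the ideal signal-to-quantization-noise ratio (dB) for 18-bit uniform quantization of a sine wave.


Theoretical SNR for a full-scale sinusoid:
SNR = 6.02 * N + 1.76
    = 6.02 * 18 + 1.76
    = 108.36 + 1.76
    = 110.12 dB

110.12 dB


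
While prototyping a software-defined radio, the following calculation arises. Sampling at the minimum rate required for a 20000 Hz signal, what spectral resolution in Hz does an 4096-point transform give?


Step 1 — Nyquist sampling rate:
fs = 2 * fmax = 2 * 20000 = 40000 Hz

Step 2 — DFT bin spacing:
df = fs / N = 40000 / 4096 = 9.7656 Hz

9.7656 Hz


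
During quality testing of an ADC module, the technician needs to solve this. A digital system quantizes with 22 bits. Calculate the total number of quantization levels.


Number of quantization levels = 2^N
= 2^22
= 4194304

4194304


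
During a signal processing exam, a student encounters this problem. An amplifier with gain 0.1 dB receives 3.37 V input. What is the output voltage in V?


Output voltage from dB gain:
V_out = V_in * 10^(gain_dB / 20)
      = 3.37 * 10^(0.1 / 20)
      = 3.37 * 1.011579
      = 3.409 V

3.409 V


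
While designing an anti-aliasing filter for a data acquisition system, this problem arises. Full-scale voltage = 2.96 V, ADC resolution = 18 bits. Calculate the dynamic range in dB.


Dynamic range from full-scale to LSB:
V_min = V_max / 2^bits = 2.96 / 2^18
DR = 20 * log10(V_max / V_min)
   = 20 * log10(2^18)
   = 20 * 18 * log10(2)
   = 108.37 dB

108.37 dB


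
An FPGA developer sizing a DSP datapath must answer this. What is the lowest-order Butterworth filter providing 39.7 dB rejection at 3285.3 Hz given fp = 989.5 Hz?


Butterworth filter order formula:
n = log10(10^(A/10) - 1) / (2 * log10(f_stop/f_pass))
10^(39.7/10) - 1 = 9331.543
f_stop/f_pass = 3285.3 / 989.5 = 3.3202
n = 3.8088 -> ceil = 4

4


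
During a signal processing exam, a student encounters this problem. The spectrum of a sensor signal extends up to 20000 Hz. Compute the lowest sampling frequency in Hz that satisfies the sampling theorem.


The Nyquist rate is twice the maximum frequency component.
fs_min = 2 * fmax
      = 2 * 20000
      = 40000 Hz

40000


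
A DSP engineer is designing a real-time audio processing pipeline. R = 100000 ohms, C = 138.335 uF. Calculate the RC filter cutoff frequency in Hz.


Cutoff frequency of a first-order RC filter:
fc = 1 / (2 * pi * R * C)
C = 138.335 uF = 0.000138335 F
fc = 1 / (2 * pi * 100000 * 0.000138335)
   = 1 / 86.918443946869
   = 0.011505 Hz

0.011505 Hz


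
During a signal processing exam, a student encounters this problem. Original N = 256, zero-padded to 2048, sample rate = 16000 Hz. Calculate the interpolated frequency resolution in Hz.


Frequency resolution after zero-padding:
N_padded = 256 * 8 = 2048
df = fs / N_padded
   = 16000 / 2048
   = 7.8125 Hz

7.8125 Hz


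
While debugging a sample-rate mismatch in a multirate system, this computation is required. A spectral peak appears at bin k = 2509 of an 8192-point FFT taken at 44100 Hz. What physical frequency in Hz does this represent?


Frequency of DFT bin k:
f_k = k * fs / N
    = 2509 * 44100 / 8192
    = 110646900 / 8192
    = 13506.702 Hz

13506.702 Hz


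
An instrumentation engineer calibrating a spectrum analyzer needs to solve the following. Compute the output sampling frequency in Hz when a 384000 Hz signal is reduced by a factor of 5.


Decimation reduces the sample rate:
fs_out = fs_in / M
       = 384000 / 5
       = 76800.0 Hz

76800.0 Hz


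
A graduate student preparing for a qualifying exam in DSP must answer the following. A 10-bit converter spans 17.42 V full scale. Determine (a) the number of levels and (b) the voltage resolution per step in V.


Step 1 — number of quantization levels:
L = 2^N = 2^10 = 1024

Step 2 — LSB step size:
delta = Vfs / L
      = 17.42 / 1024
      = 0.01701172 V

Levels = 1024; step size = 0.01701172 V


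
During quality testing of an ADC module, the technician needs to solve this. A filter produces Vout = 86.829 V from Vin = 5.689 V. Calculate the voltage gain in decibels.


Voltage gain in dB:
G = 20 * log10(Vout / Vin)
  = 20 * log10(86.829 / 5.689)
  = 20 * log10(15.262612)
  = 20 * 1.183629
  = 23.67 dB

23.67 dB


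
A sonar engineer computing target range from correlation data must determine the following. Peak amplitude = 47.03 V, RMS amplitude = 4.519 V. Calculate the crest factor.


Crest factor is the ratio of peak to RMS:
CF = V_peak / V_rms
   = 47.03 / 4.519
   = 10.4072

10.4072


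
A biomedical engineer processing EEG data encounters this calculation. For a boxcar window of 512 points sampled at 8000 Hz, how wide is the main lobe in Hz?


Main lobe width for a rectangular window:
Width = 2 * fs / N
      = 2 * 8000 / 512
      = 16000 / 512
      = 31.25 Hz

31.25 Hz


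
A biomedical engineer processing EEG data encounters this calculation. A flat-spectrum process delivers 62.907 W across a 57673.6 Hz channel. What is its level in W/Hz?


Power spectral density:
PSD = P / BW
    = 62.907 / 57673.6
    = 0.00109074 W/Hz

0.00109074 W/Hz


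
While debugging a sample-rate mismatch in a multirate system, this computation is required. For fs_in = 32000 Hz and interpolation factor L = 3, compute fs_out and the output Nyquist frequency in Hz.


Step 1 — output sample rate after interpolation by L:
fs_out = L * fs_in = 3 * 32000 = 96000 Hz

Step 2 — Nyquist frequency of the output stream:
f_Nyq = fs_out / 2 = 96000 / 2 = 48000.0 Hz

fs_out = 96000 Hz; f_Nyquist = 48000.0 Hz


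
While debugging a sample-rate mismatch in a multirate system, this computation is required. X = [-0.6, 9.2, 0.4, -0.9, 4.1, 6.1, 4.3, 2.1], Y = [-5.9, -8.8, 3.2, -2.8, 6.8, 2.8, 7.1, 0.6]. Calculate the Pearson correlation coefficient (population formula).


Pearson correlation coefficient (population):
r = cov(X,Y) / (std(X) * std(Y))
Mean X = 3.0875, Mean Y = 0.375
Cov(X,Y) = -0.766563
Std(X) = 3.290683, Std(Y) = 5.408962
r = -0.0431

-0.0431


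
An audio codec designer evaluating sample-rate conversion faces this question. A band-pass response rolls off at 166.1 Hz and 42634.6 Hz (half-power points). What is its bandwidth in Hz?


Bandwidth is the difference of -3dB frequencies:
BW = f_high - f_low
   = 42634.6 - 166.1
   = 42468.5 Hz

42468.5 Hz


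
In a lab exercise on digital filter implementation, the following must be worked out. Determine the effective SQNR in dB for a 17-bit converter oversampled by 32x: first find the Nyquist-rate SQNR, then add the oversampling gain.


Step 1 — baseline SQNR at Nyquist:
SQNR_base = 6.02*N + 1.76
          = 6.02*17 + 1.76
          = 104.1 dB

Step 2 — oversampling processing gain:
G = 10*log10(OSR) = 10*log10(32) = 15.05 dB

Step 3 — total:
SQNR_total = 104.1 + 15.05 = 119.15 dB

Base SQNR = 104.1 dB; oversampled SQNR = 119.15 dB


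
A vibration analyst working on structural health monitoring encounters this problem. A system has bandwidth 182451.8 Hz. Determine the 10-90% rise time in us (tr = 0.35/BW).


Rise time from bandwidth relationship:
tr = 0.35 / BW
   = 0.35 / 182451.8
   = 1.918314865e-06 s
   = 1.9183 us

1.9183 us


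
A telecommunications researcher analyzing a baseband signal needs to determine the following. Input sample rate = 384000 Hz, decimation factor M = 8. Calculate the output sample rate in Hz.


Decimation reduces the sample rate:
fs_out = fs_in / M
       = 384000 / 8
       = 48000.0 Hz

48000.0 Hz


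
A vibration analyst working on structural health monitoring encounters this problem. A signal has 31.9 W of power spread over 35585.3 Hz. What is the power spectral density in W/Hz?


Power spectral density:
PSD = P / BW
    = 31.9 / 35585.3
    = 0.00089644 W/Hz

0.00089644 W/Hz


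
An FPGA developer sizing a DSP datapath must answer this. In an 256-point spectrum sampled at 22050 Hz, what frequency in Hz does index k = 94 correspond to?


Frequency of DFT bin k:
f_k = k * fs / N
    = 94 * 22050 / 256
    = 2072700 / 256
    = 8096.484 Hz

8096.484 Hz


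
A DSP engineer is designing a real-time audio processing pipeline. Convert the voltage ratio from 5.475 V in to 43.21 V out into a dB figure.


Voltage gain in dB:
G = 20 * log10(Vout / Vin)
  = 20 * log10(43.21 / 5.475)
  = 20 * log10(7.892237)
  = 20 * 0.8972
  = 17.94 dB

17.94 dB


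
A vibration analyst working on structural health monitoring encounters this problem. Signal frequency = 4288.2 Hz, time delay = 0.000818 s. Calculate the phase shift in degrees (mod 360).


Phase shift from frequency and time delay:
phi = 360 * f * t_delay
    = 360 * 4288.2 * 0.000818
    = 1262.79 degrees
    mod 360 = 182.79 degrees

182.79 degrees


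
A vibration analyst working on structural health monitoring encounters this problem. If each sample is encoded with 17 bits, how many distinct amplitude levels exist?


Number of quantization levels = 2^N
= 2^17
= 131072

131072


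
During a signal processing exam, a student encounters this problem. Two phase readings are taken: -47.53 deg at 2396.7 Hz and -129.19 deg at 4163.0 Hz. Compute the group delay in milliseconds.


Group delay from phase difference:
tau = -d(phi)/d(omega)
d(phi) = -81.66 deg = -1.425236 rad
d(omega) = 2*pi*(4163.0 - 2396.7) = 11097.9902 rad/s
tau = -(-1.425236) / 11097.9902
    = 0.1284 ms

0.1284 ms


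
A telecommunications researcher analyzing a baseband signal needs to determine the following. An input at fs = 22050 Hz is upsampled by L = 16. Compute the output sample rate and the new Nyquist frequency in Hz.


Step 1 — output sample rate after interpolation by L:
fs_out = L * fs_in = 16 * 22050 = 352800 Hz

Step 2 — Nyquist frequency of the output stream:
f_Nyq = fs_out / 2 = 352800 / 2 = 176400.0 Hz

fs_out = 352800 Hz; f_Nyquist = 176400.0 Hz


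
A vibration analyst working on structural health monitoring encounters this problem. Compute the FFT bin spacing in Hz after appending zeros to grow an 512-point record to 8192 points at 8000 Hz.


Frequency resolution after zero-padding:
N_padded = 512 * 16 = 8192
df = fs / N_padded
   = 8000 / 8192
   = 0.9766 Hz

0.9766 Hz


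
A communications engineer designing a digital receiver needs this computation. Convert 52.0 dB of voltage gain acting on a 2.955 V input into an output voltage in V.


Output voltage from dB gain:
V_out = V_in * 10^(gain_dB / 20)
      = 2.955 * 10^(52.0 / 20)
      = 2.955 * 398.107171
      = 1176.4067 V

1176.4067 V


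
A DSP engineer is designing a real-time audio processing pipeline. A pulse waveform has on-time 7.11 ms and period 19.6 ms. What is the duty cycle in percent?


Duty cycle as a percentage:
DC = (t_on / T) * 100
   = (7.11 / 19.6) * 100
   = 0.362755 * 100
   = 36.28 %

36.28 %


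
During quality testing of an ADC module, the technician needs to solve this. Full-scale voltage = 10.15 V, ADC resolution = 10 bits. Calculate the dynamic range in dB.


Dynamic range from full-scale to LSB:
V_min = V_max / 2^bits = 10.15 / 2^10
DR = 20 * log10(V_max / V_min)
   = 20 * log10(2^10)
   = 20 * 10 * log10(2)
   = 60.21 dB

60.21 dB


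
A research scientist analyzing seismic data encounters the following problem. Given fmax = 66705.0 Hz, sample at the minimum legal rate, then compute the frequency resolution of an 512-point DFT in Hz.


Step 1 — Nyquist sampling rate:
fs = 2 * fmax = 2 * 66705.0 = 133410.0 Hz

Step 2 — DFT bin spacing:
df = fs / N = 133410.0 / 512 = 260.5664 Hz

260.5664 Hz


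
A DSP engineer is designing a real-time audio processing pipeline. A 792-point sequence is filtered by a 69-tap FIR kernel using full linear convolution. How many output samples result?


Linear convolution output length:
L = N + M - 1
  = 792 + 69 - 1
  = 860 samples

860


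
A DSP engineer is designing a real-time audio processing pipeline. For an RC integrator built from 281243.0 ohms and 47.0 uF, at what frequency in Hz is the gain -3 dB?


Cutoff frequency of a first-order RC filter:
fc = 1 / (2 * pi * R * C)
C = 47.0 uF = 4.7e-05 F
fc = 1 / (2 * pi * 281243.0 * 4.7e-05)
   = 1 / 83.053788611314
   = 0.01204 Hz

0.01204 Hz


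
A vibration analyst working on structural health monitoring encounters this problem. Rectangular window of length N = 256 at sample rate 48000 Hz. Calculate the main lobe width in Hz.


Main lobe width for a rectangular window:
Width = 2 * fs / N
      = 2 * 48000 / 256
      = 96000 / 256
      = 375.0 Hz

375.0 Hz


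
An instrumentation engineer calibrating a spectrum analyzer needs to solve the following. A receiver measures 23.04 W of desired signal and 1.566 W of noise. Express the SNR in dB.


SNR in decibels:
SNR = 10 * log10(Ps / Pn)
    = 10 * log10(23.04 / 1.566)
    = 10 * log10(14.7126)
    = 10 * 1.1677
    = 11.68 dB

11.68 dB


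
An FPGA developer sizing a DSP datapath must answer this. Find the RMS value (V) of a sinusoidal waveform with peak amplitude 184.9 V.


RMS voltage for a sinusoidal waveform:
V_rms = V_peak / sqrt(2)
      = 184.9 / 1.414214
      = 130.744 V

130.744 V


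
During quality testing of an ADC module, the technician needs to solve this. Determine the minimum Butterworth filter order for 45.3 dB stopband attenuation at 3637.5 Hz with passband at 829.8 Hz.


Butterworth filter order formula:
n = log10(10^(A/10) - 1) / (2 * log10(f_stop/f_pass))
10^(45.3/10) - 1 = 33883.4156
f_stop/f_pass = 3637.5 / 829.8 = 4.3836
n = 3.529 -> ceil = 4

4


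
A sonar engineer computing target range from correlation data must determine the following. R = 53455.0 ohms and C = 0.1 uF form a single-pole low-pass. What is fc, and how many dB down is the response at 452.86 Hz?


Step 1 — cutoff frequency:
fc = 1 / (2*pi*R*C)
C = 0.1 uF = 1e-07 F
fc = 1 / (2*pi*53455.0*1e-07)
   = 29.7736 Hz

Step 2 — magnitude at f = 452.86 Hz:
|H(f)| = 1 / sqrt(1 + (f/fc)^2)
f/fc = 452.86 / 29.7736 = 15.210119
|H| = 1 / sqrt(1 + 231.34772) = 0.0656041
|H|_dB = 20*log10(0.0656041) = -23.66 dB

fc = 29.7736 Hz; |H(452.86 Hz)| = -23.66 dB


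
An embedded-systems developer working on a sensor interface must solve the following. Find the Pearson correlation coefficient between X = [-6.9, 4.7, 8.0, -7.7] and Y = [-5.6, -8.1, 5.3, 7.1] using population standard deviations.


Pearson correlation coefficient (population):
r = cov(X,Y) / (std(X) * std(Y))
Mean X = -0.475, Mean Y = -0.325
Cov(X,Y) = -3.079375
Std(X) = 6.929782, Std(Y) = 6.615276
r = -0.0672

-0.0672


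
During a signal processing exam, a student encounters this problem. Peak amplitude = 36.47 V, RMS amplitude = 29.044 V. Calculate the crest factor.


Crest factor is the ratio of peak to RMS:
CF = V_peak / V_rms
   = 36.47 / 29.044
   = 1.2557

1.2557


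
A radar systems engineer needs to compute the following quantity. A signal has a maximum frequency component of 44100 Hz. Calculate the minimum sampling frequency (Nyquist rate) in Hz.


The Nyquist rate is twice the maximum frequency component.
fs_min = 2 * fmax
      = 2 * 44100
      = 88200 Hz

88200


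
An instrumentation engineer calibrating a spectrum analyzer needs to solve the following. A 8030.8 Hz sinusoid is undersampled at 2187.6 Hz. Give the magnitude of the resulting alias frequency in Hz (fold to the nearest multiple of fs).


Compute the nearest integer multiple of fs to the signal:
n = round(8030.8 / 2187.6) = 4
f_alias = |8030.8 - 4 * 2187.6|
        = |8030.8 - 8750.4|
        = 719.6 Hz

719.6


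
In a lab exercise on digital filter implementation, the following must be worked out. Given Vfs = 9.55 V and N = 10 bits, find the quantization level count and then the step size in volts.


Step 1 — number of quantization levels:
L = 2^N = 2^10 = 1024

Step 2 — LSB step size:
delta = Vfs / L
      = 9.55 / 1024
      = 0.00932617 V

Levels = 1024; step size = 0.00932617 V


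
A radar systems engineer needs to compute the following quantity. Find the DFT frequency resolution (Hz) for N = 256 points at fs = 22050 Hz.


DFT frequency resolution:
df = fs / N
   = 22050 / 256
   = 86.1328 Hz

86.1328 Hz


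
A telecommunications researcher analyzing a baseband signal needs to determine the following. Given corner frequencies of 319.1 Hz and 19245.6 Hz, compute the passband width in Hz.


Bandwidth is the difference of -3dB frequencies:
BW = f_high - f_low
   = 19245.6 - 319.1
   = 18926.5 Hz

18926.5 Hz


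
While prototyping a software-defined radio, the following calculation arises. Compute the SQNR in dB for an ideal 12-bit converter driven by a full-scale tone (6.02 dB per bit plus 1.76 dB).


Theoretical SNR for a full-scale sinusoid:
SNR = 6.02 * N + 1.76
    = 6.02 * 12 + 1.76
    = 72.24 + 1.76
    = 74.0 dB

74.0 dB


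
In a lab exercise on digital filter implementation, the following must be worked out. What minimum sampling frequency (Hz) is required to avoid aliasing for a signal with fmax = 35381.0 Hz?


The Nyquist rate is twice the maximum frequency component.
fs_min = 2 * fmax
      = 2 * 35381.0
      = 70762.0 Hz

70762.0


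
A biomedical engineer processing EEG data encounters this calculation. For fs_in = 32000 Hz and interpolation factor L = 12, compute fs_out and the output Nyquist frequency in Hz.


Step 1 — output sample rate after interpolation by L:
fs_out = L * fs_in = 12 * 32000 = 384000 Hz

Step 2 — Nyquist frequency of the output stream:
f_Nyq = fs_out / 2 = 384000 / 2 = 192000.0 Hz

fs_out = 384000 Hz; f_Nyquist = 192000.0 Hz


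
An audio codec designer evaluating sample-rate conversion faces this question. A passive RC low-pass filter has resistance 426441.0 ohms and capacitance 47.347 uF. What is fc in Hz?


Cutoff frequency of a first-order RC filter:
fc = 1 / (2 * pi * R * C)
C = 47.347 uF = 4.7347e-05 F
fc = 1 / (2 * pi * 426441.0 * 4.7347e-05)
   = 1 / 126.86192231769
   = 0.007883 Hz

0.007883 Hz


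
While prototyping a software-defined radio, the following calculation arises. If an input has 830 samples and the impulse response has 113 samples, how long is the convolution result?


Linear convolution output length:
L = N + M - 1
  = 830 + 113 - 1
  = 942 samples

942


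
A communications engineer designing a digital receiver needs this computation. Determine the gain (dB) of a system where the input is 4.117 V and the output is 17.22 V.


Voltage gain in dB:
G = 20 * log10(Vout / Vin)
  = 20 * log10(17.22 / 4.117)
  = 20 * log10(4.182657)
  = 20 * 0.621452
  = 12.43 dB

12.43 dB


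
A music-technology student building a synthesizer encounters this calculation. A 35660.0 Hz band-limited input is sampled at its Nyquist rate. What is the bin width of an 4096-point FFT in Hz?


Step 1 — Nyquist sampling rate:
fs = 2 * fmax = 2 * 35660.0 = 71320.0 Hz

Step 2 — DFT bin spacing:
df = fs / N = 71320.0 / 4096 = 17.4121 Hz

17.4121 Hz


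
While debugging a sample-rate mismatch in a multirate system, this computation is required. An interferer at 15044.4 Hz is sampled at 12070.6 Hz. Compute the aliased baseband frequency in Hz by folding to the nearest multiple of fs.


Compute the nearest integer multiple of fs to the signal:
n = round(15044.4 / 12070.6) = 1
f_alias = |15044.4 - 1 * 12070.6|
        = |15044.4 - 12070.6|
        = 2973.8 Hz

2973.8


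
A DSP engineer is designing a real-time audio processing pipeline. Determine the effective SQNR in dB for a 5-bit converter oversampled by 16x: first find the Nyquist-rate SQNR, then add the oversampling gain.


Step 1 — baseline SQNR at Nyquist:
SQNR_base = 6.02*N + 1.76
          = 6.02*5 + 1.76
          = 31.86 dB

Step 2 — oversampling processing gain:
G = 10*log10(OSR) = 10*log10(16) = 12.04 dB

Step 3 — total:
SQNR_total = 31.86 + 12.04 = 43.9 dB

Base SQNR = 31.86 dB; oversampled SQNR = 43.9 dB


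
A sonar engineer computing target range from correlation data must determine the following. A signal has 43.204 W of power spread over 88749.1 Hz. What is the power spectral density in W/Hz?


Power spectral density:
PSD = P / BW
    = 43.204 / 88749.1
    = 0.00048681 W/Hz

0.00048681 W/Hz


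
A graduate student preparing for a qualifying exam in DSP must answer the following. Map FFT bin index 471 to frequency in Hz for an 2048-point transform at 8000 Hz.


Frequency of DFT bin k:
f_k = k * fs / N
    = 471 * 8000 / 2048
    = 3768000 / 2048
    = 1839.844 Hz

1839.844 Hz


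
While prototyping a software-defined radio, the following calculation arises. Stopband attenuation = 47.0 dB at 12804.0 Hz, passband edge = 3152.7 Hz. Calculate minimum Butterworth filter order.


Butterworth filter order formula:
n = log10(10^(A/10) - 1) / (2 * log10(f_stop/f_pass))
10^(47.0/10) - 1 = 50117.7234
f_stop/f_pass = 12804.0 / 3152.7 = 4.0613
n = 3.8609 -> ceil = 4

4


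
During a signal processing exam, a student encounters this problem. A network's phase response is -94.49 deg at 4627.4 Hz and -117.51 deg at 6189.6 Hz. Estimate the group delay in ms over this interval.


Group delay from phase difference:
tau = -d(phi)/d(omega)
d(phi) = -23.02 deg = -0.401775 rad
d(omega) = 2*pi*(6189.6 - 4627.4) = 9815.5921 rad/s
tau = -(-0.401775) / 9815.5921
    = 0.0409 ms

0.0409 ms


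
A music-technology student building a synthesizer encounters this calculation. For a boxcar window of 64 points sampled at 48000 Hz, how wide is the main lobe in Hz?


Main lobe width for a rectangular window:
Width = 2 * fs / N
      = 2 * 48000 / 64
      = 96000 / 64
      = 1500.0 Hz

1500.0 Hz


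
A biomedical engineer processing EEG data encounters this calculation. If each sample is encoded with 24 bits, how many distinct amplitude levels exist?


Number of quantization levels = 2^N
= 2^24
= 16777216

16777216


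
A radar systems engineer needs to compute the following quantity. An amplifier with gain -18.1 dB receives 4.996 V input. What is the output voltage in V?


Output voltage from dB gain:
V_out = V_in * 10^(gain_dB / 20)
      = 4.996 * 10^(-18.1 / 20)
      = 4.996 * 0.124451
      = 0.6218 V

0.6218 V


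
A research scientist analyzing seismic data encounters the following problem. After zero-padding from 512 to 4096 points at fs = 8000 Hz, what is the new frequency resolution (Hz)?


Frequency resolution after zero-padding:
N_padded = 512 * 8 = 4096
df = fs / N_padded
   = 8000 / 4096
   = 1.9531 Hz

1.9531 Hz


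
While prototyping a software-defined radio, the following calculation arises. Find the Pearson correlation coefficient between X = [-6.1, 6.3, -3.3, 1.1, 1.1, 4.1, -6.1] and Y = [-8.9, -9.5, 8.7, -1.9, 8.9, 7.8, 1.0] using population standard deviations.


Pearson correlation coefficient (population):
r = cov(X,Y) / (std(X) * std(Y))
Mean X = -0.4143, Mean Y = 0.8714
Cov(X,Y) = 0.262449
Std(X) = 4.520249, Std(Y) = 7.411326
r = 0.0078

0.0078


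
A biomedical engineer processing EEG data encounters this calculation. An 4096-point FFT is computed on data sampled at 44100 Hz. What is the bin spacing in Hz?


DFT frequency resolution:
df = fs / N
   = 44100 / 4096
   = 10.7666 Hz

10.7666 Hz


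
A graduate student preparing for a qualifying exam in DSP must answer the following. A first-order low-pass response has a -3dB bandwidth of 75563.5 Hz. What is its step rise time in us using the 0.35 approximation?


Rise time from bandwidth relationship:
tr = 0.35 / BW
   = 0.35 / 75563.5
   = 4.631865914e-06 s
   = 4.6319 us

4.6319 us


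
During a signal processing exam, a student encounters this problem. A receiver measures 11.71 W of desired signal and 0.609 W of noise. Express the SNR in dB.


SNR in decibels:
SNR = 10 * log10(Ps / Pn)
    = 10 * log10(11.71 / 0.609)
    = 10 * log10(19.2282)
    = 10 * 1.2839
    = 12.84 dB

12.84 dB


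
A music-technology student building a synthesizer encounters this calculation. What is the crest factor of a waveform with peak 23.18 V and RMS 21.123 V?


Crest factor is the ratio of peak to RMS:
CF = V_peak / V_rms
   = 23.18 / 21.123
   = 1.0974

1.0974


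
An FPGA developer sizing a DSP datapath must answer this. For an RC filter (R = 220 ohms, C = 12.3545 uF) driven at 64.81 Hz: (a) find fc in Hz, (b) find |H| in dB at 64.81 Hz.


Step 1 — cutoff frequency:
fc = 1 / (2*pi*R*C)
C = 12.3545 uF = 1.23545e-05 F
fc = 1 / (2*pi*220*1.23545e-05)
   = 58.5561 Hz

Step 2 — magnitude at f = 64.81 Hz:
|H(f)| = 1 / sqrt(1 + (f/fc)^2)
f/fc = 64.81 / 58.5561 = 1.106802
|H| = 1 / sqrt(1 + 1.225011) = 0.6703999
|H|_dB = 20*log10(0.6703999) = -3.47 dB

fc = 58.5561 Hz; |H(64.81 Hz)| = -3.47 dB


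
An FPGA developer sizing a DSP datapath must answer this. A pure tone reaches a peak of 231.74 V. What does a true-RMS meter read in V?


RMS voltage for a sinusoidal waveform:
V_rms = V_peak / sqrt(2)
      = 231.74 / 1.414214
      = 163.865 V

163.865 V


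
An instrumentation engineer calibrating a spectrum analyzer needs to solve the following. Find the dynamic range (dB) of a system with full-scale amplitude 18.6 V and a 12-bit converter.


Dynamic range from full-scale to LSB:
V_min = V_max / 2^bits = 18.6 / 2^12
DR = 20 * log10(V_max / V_min)
   = 20 * log10(2^12)
   = 20 * 12 * log10(2)
   = 72.25 dB

72.25 dB


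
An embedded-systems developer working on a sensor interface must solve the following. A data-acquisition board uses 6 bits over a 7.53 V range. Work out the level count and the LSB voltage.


Step 1 — number of quantization levels:
L = 2^N = 2^6 = 64

Step 2 — LSB step size:
delta = Vfs / L
      = 7.53 / 64
      = 0.11765625 V

Levels = 64; step size = 0.11765625 V


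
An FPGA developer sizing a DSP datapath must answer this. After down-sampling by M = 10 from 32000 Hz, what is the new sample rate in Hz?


Decimation reduces the sample rate:
fs_out = fs_in / M
       = 32000 / 10
       = 3200.0 Hz

3200.0 Hz


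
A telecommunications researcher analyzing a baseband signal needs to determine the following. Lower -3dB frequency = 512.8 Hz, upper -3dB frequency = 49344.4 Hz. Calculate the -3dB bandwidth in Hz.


Bandwidth is the difference of -3dB frequencies:
BW = f_high - f_low
   = 49344.4 - 512.8
   = 48831.6 Hz

48831.6 Hz


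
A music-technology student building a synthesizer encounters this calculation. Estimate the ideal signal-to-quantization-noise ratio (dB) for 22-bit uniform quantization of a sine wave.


Theoretical SNR for a full-scale sinusoid:
SNR = 6.02 * N + 1.76
    = 6.02 * 22 + 1.76
    = 132.44 + 1.76
    = 134.2 dB

134.2 dB


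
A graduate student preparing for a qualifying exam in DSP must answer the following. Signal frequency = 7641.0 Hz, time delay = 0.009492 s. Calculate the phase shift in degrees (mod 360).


Phase shift from frequency and time delay:
phi = 360 * f * t_delay
    = 360 * 7641.0 * 0.009492
    = 26110.21 degrees
    mod 360 = 190.21 degrees

190.21 degrees


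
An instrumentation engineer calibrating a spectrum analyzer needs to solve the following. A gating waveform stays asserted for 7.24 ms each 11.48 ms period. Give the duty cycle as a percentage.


Duty cycle as a percentage:
DC = (t_on / T) * 100
   = (7.24 / 11.48) * 100
   = 0.630662 * 100
   = 63.07 %

63.07 %


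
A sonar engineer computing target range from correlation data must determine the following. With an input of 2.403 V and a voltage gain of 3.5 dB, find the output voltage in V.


Output voltage from dB gain:
V_out = V_in * 10^(gain_dB / 20)
      = 2.403 * 10^(3.5 / 20)
      = 2.403 * 1.496236
      = 3.5955 V

3.5955 V


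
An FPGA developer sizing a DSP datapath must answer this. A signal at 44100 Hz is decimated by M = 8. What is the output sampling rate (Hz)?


Decimation reduces the sample rate:
fs_out = fs_in / M
       = 44100 / 8
       = 5512.5 Hz

5512.5 Hz


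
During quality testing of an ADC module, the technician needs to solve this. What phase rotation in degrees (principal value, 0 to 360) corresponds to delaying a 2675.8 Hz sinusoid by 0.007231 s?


Phase shift from frequency and time delay:
phi = 360 * f * t_delay
    = 360 * 2675.8 * 0.007231
    = 6965.54 degrees
    mod 360 = 125.54 degrees

125.54 degrees


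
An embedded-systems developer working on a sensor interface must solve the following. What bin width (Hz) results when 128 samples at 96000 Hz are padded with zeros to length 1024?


Frequency resolution after zero-padding:
N_padded = 128 * 8 = 1024
df = fs / N_padded
   = 96000 / 1024
   = 93.75 Hz

93.75 Hz


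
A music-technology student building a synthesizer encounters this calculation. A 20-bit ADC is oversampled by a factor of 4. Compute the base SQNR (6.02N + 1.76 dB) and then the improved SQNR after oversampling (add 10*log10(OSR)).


Step 1 — baseline SQNR at Nyquist:
SQNR_base = 6.02*N + 1.76
          = 6.02*20 + 1.76
          = 122.16 dB

Step 2 — oversampling processing gain:
G = 10*log10(OSR) = 10*log10(4) = 6.02 dB

Step 3 — total:
SQNR_total = 122.16 + 6.02 = 128.18 dB

Base SQNR = 122.16 dB; oversampled SQNR = 128.18 dB


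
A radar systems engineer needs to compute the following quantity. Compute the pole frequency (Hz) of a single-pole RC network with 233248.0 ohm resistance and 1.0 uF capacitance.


Cutoff frequency of a first-order RC filter:
fc = 1 / (2 * pi * R * C)
C = 1.0 uF = 1e-06 F
fc = 1 / (2 * pi * 233248.0 * 1e-06)
   = 1 / 1.465540406529
   = 0.682342 Hz

0.682342 Hz


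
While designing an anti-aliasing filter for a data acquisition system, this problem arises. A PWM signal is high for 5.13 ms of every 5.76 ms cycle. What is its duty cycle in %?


Duty cycle as a percentage:
DC = (t_on / T) * 100
   = (5.13 / 5.76) * 100
   = 0.890625 * 100
   = 89.06 %

89.06 %


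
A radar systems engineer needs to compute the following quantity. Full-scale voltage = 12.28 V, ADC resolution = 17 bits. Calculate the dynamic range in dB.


Dynamic range from full-scale to LSB:
V_min = V_max / 2^bits = 12.28 / 2^17
DR = 20 * log10(V_max / V_min)
   = 20 * log10(2^17)
   = 20 * 17 * log10(2)
   = 102.35 dB

102.35 dB


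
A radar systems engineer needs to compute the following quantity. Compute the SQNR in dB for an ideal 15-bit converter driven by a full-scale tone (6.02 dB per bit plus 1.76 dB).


Theoretical SNR for a full-scale sinusoid:
SNR = 6.02 * N + 1.76
    = 6.02 * 15 + 1.76
    = 90.3 + 1.76
    = 92.06 dB

92.06 dB


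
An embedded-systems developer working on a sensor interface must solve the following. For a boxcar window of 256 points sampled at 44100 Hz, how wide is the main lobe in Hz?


Main lobe width for a rectangular window:
Width = 2 * fs / N
      = 2 * 44100 / 256
      = 88200 / 256
      = 344.531 Hz

344.531 Hz


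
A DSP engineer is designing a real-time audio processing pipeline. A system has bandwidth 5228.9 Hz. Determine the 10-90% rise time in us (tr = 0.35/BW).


Rise time from bandwidth relationship:
tr = 0.35 / BW
   = 0.35 / 5228.9
   = 6.693568437e-05 s
   = 66.9357 us

66.9357 us
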